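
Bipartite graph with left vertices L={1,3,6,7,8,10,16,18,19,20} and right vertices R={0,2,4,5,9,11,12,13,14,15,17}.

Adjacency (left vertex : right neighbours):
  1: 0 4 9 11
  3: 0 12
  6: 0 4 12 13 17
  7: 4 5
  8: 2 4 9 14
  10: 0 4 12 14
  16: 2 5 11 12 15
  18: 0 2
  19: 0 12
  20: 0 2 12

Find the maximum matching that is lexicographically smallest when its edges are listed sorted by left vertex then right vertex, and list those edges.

Lex-smallest maximum matching: {(1,4), (3,0), (6,13), (7,5), (8,9), (10,14), (16,11), (18,2), (19,12)}

|M| = 9 (so the lex-smallest maximum matching has 9 edges)
process left vertices in ascending order; for each, take the smallest-labelled available neighbour that still permits 9 edges overall, or leave it unmatched if none does
lex-smallest matching: {1-4, 3-0, 6-13, 7-5, 8-9, 10-14, 16-11, 18-2, 19-12}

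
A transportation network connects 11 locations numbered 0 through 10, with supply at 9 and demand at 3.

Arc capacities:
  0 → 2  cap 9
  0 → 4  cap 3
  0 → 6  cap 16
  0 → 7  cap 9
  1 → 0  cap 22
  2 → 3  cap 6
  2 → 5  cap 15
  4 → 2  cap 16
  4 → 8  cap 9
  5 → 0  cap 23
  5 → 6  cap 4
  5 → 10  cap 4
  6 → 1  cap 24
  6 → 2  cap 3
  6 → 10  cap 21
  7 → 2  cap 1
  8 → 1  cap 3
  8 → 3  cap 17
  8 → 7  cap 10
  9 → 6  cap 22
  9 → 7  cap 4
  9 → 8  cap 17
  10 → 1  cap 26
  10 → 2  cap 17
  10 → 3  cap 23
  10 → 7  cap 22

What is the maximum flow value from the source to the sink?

Maximum flow value: 40

augment #1: 9→8→3 bottleneck 17, total now 17
augment #2: 9→6→2→3 bottleneck 3, total now 20
augment #3: 9→6→10→3 bottleneck 19, total now 39
augment #4: 9→7→2→3 bottleneck 1, total now 40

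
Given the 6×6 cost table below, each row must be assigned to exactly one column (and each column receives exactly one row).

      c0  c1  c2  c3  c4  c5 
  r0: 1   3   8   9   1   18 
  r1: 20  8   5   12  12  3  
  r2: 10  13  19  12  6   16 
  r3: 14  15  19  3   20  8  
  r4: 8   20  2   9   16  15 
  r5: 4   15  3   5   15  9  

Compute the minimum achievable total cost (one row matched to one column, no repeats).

Minimum assignment cost: 21

optimal assignment: row0→col1 (cost 3), row1→col5 (cost 3), row2→col4 (cost 6), row3→col3 (cost 3), row4→col2 (cost 2), row5→col0 (cost 4)
total = 3 + 3 + 6 + 3 + 2 + 4 = 21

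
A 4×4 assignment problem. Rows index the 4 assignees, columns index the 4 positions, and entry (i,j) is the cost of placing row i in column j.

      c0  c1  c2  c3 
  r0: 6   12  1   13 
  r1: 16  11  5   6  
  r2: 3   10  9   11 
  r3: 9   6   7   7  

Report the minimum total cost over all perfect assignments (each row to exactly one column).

optimal assignment: row0→col2 (cost 1), row1→col3 (cost 6), row2→col0 (cost 3), row3→col1 (cost 6)
total = 1 + 6 + 3 + 6 = 16

Minimum assignment cost: 16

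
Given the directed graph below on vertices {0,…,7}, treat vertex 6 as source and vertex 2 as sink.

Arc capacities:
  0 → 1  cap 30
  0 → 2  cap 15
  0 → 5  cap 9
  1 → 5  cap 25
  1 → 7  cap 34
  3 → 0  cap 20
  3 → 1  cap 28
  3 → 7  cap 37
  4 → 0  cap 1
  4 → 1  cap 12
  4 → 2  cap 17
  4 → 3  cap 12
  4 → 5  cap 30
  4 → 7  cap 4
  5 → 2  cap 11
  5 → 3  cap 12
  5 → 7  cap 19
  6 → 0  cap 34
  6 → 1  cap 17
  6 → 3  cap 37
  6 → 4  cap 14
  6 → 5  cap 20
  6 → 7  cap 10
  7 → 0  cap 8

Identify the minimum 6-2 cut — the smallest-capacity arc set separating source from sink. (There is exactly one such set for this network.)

Min-cut arcs: {(0,2), (5,2), (6,4)} (total capacity 40)

augment #1: 6→0→2 push 15
augment #2: 6→4→2 push 14
augment #3: 6→5→2 push 11
max flow = 40; residual-reachable set from 6 gives S-side
cut edges (S→T): {(0,2), (5,2), (6,4)} total cap 40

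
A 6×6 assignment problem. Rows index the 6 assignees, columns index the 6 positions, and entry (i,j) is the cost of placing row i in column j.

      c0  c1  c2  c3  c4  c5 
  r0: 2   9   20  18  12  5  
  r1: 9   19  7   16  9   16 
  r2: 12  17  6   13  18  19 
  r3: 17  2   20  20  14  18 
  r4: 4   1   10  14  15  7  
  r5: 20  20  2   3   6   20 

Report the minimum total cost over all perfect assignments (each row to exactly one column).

one of 2 optimal assignments: row0→col0 (cost 2), row1→col4 (cost 9), row2→col2 (cost 6), row3→col1 (cost 2), row4→col5 (cost 7), row5→col3 (cost 3)
total = 2 + 9 + 6 + 2 + 7 + 3 = 29

Minimum assignment cost: 29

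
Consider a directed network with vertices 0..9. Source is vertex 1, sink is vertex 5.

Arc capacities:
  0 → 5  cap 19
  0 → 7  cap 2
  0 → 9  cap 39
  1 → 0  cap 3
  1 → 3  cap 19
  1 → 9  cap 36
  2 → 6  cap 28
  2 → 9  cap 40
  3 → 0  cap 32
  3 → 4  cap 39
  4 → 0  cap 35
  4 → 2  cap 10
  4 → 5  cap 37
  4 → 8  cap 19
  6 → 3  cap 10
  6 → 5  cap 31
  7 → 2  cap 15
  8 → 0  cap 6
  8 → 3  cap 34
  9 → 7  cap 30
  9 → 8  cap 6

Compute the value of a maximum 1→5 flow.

augment #1: 1→0→5 bottleneck 3, total now 3
augment #2: 1→3→0→5 bottleneck 16, total now 19
augment #3: 1→3→4→5 bottleneck 3, total now 22
augment #4: 1→9→7→2→6→5 bottleneck 15, total now 37
augment #5: 1→9→8→3→4→5 bottleneck 6, total now 43

Maximum flow value: 43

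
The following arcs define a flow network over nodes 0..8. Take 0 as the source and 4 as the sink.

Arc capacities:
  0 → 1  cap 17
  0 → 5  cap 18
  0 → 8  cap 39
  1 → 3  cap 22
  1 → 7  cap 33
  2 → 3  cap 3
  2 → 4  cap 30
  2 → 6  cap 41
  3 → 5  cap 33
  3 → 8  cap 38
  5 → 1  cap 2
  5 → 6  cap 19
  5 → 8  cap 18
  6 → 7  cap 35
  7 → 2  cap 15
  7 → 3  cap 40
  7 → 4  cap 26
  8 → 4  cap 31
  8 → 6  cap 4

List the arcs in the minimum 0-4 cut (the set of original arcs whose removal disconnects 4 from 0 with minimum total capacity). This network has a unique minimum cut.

augment #1: 0→8→4 push 31
augment #2: 0→1→7→4 push 17
augment #3: 0→5→1→7→4 push 2
augment #4: 0→5→6→7→4 push 7
augment #5: 0→5→6→7→2→4 push 9
augment #6: 0→8→6→7→2→4 push 4
max flow = 70; residual-reachable set from 0 gives S-side
cut edges (S→T): {(0,1), (0,5), (8,4), (8,6)} total cap 70

Min-cut arcs: {(0,1), (0,5), (8,4), (8,6)} (total capacity 70)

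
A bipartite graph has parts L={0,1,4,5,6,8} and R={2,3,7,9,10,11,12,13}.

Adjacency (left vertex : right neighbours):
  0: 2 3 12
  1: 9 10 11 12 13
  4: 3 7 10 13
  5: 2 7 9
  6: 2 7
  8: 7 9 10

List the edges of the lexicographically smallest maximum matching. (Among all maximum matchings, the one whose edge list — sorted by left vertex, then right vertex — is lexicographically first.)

|M| = 6 (so the lex-smallest maximum matching has 6 edges)
process left vertices in ascending order; for each, take the smallest-labelled available neighbour that still permits 6 edges overall, or leave it unmatched if none does
lex-smallest matching: {0-2, 1-11, 4-3, 5-9, 6-7, 8-10}

Lex-smallest maximum matching: {(0,2), (1,11), (4,3), (5,9), (6,7), (8,10)}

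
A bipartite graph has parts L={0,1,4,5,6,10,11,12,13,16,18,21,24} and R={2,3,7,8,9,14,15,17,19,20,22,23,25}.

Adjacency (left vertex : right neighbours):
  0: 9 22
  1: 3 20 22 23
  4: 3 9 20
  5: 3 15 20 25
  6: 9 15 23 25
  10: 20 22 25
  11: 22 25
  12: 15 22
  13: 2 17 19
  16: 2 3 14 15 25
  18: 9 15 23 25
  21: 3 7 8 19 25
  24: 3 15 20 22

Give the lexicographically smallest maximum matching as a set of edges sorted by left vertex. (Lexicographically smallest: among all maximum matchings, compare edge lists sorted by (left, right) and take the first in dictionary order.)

Lex-smallest maximum matching: {(0,9), (1,3), (4,20), (5,15), (6,23), (10,22), (11,25), (13,2), (16,14), (21,7)}

|M| = 10 (so the lex-smallest maximum matching has 10 edges)
process left vertices in ascending order; for each, take the smallest-labelled available neighbour that still permits 10 edges overall, or leave it unmatched if none does
lex-smallest matching: {0-9, 1-3, 4-20, 5-15, 6-23, 10-22, 11-25, 13-2, 16-14, 21-7}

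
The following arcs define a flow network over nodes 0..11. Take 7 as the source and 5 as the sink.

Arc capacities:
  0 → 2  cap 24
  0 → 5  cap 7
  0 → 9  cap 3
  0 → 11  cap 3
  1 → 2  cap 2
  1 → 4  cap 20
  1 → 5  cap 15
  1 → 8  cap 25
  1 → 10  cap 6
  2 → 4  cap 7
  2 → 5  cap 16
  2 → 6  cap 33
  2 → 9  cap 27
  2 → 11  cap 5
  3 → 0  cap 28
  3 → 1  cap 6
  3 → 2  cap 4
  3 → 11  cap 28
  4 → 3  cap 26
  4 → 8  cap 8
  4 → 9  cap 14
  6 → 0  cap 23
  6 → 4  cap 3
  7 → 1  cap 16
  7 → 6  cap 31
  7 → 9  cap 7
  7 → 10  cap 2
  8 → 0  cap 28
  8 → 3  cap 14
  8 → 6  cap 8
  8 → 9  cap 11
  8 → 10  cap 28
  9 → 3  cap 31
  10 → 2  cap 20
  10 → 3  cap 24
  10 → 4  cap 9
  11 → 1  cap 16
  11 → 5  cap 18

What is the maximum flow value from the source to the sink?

Maximum flow value: 51

augment #1: 7→1→5 bottleneck 15, total now 15
augment #2: 7→1→2→5 bottleneck 1, total now 16
augment #3: 7→6→0→5 bottleneck 7, total now 23
augment #4: 7→10→2→5 bottleneck 2, total now 25
augment #5: 7→6→0→2→5 bottleneck 13, total now 38
augment #6: 7→6→0→11→5 bottleneck 3, total now 41
augment #7: 7→9→3→11→5 bottleneck 7, total now 48
augment #8: 7→6→4→3→11→5 bottleneck 3, total now 51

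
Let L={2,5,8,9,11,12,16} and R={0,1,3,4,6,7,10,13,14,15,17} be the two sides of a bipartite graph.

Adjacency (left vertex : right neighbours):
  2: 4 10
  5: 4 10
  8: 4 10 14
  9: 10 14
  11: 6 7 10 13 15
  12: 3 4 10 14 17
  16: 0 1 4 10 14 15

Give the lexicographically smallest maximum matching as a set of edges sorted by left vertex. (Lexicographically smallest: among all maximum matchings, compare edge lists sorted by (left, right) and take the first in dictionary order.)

Lex-smallest maximum matching: {(2,4), (5,10), (8,14), (11,6), (12,3), (16,0)}

|M| = 6 (so the lex-smallest maximum matching has 6 edges)
process left vertices in ascending order; for each, take the smallest-labelled available neighbour that still permits 6 edges overall, or leave it unmatched if none does
lex-smallest matching: {2-4, 5-10, 8-14, 11-6, 12-3, 16-0}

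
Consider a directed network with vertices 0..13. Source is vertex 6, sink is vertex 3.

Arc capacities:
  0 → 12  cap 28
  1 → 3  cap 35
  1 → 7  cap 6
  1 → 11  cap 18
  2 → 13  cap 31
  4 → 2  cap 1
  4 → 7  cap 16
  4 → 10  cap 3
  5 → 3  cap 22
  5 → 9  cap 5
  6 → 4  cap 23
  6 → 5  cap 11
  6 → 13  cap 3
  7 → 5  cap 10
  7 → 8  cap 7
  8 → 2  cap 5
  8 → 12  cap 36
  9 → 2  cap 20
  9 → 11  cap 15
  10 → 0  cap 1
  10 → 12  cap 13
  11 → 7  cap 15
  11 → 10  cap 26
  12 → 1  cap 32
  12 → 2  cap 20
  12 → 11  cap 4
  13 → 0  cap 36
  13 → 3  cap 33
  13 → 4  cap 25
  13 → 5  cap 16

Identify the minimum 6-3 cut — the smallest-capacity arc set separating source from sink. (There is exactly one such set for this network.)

augment #1: 6→5→3 push 11
augment #2: 6→13→3 push 3
augment #3: 6→4→2→13→3 push 1
augment #4: 6→4→7→5→3 push 10
augment #5: 6→4→10→12→1→3 push 3
augment #6: 6→4→7→8→2→13→3 push 5
augment #7: 6→4→7→8→12→1→3 push 1
max flow = 34; residual-reachable set from 6 gives S-side
cut edges (S→T): {(4,2), (4,7), (4,10), (6,5), (6,13)} total cap 34

Min-cut arcs: {(4,2), (4,7), (4,10), (6,5), (6,13)} (total capacity 34)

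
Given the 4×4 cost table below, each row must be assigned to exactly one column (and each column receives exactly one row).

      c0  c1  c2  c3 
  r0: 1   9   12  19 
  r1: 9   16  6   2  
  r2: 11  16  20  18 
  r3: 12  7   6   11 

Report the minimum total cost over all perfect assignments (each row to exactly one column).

Minimum assignment cost: 25

optimal assignment: row0→col0 (cost 1), row1→col3 (cost 2), row2→col1 (cost 16), row3→col2 (cost 6)
total = 1 + 2 + 16 + 6 = 25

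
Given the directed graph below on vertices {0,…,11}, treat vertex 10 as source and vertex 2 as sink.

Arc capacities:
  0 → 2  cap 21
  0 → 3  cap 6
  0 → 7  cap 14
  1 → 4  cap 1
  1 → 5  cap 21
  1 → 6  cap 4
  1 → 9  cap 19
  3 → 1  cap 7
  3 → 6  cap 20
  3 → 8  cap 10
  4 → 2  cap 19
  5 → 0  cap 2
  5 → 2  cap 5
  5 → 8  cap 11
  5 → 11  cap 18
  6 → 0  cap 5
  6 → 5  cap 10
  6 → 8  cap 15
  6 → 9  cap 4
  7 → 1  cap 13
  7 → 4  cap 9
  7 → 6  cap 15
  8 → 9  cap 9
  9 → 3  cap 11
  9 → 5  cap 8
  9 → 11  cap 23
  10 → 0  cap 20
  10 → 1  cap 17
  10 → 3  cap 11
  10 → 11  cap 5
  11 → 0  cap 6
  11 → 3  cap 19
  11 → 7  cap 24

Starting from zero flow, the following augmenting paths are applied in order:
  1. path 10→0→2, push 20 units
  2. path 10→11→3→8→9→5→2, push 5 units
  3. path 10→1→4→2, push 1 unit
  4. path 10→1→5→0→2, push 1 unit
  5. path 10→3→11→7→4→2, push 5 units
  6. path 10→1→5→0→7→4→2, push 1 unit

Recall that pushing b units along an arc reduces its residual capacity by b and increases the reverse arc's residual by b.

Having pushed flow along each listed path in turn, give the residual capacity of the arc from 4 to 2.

Residual capacity of (4,2): 12

after path 1 (10→0→2, push 20): res(4,2)=19
after path 2 (10→11→3→8→9→5→2, push 5): res(4,2)=19
after path 3 (10→1→4→2, push 1): res(4,2)=18
after path 4 (10→1→5→0→2, push 1): res(4,2)=18
after path 5 (10→3→11→7→4→2, push 5): res(4,2)=13
after path 6 (10→1→5→0→7→4→2, push 1): res(4,2)=12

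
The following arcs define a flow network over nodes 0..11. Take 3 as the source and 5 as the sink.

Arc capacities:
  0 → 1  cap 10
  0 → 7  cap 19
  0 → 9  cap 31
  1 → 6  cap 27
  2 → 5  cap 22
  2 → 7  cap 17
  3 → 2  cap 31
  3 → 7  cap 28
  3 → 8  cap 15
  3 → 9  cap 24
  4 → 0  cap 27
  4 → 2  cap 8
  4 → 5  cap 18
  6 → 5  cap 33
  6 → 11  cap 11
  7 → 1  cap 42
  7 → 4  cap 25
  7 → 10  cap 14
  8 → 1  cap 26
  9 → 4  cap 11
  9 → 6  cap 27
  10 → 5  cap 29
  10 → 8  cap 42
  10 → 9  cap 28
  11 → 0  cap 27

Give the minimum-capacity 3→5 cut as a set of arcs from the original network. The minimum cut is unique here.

augment #1: 3→2→5 push 22
augment #2: 3→7→4→5 push 18
augment #3: 3→7→10→5 push 10
augment #4: 3→9→6→5 push 24
augment #5: 3→2→7→10→5 push 4
augment #6: 3→8→1→6→5 push 9
max flow = 87; residual-reachable set from 3 gives S-side
cut edges (S→T): {(2,5), (4,5), (6,5), (7,10)} total cap 87

Min-cut arcs: {(2,5), (4,5), (6,5), (7,10)} (total capacity 87)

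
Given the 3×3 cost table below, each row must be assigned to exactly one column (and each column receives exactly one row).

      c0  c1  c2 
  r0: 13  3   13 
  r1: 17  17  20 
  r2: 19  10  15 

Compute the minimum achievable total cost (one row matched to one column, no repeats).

optimal assignment: row0→col1 (cost 3), row1→col0 (cost 17), row2→col2 (cost 15)
total = 3 + 17 + 15 = 35

Minimum assignment cost: 35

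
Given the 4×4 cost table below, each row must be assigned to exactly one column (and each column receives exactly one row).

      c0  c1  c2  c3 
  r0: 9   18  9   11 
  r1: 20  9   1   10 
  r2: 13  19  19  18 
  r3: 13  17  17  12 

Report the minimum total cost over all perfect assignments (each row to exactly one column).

Minimum assignment cost: 41

optimal assignment: row0→col0 (cost 9), row1→col2 (cost 1), row2→col1 (cost 19), row3→col3 (cost 12)
total = 9 + 1 + 19 + 12 = 41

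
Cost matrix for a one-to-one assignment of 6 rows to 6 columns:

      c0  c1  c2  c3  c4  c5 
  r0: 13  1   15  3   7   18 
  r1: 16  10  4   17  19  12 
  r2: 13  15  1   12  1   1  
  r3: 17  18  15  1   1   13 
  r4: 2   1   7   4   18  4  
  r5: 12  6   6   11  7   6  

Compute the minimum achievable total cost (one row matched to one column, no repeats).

optimal assignment: row0→col1 (cost 1), row1→col2 (cost 4), row2→col4 (cost 1), row3→col3 (cost 1), row4→col0 (cost 2), row5→col5 (cost 6)
total = 1 + 4 + 1 + 1 + 2 + 6 = 15

Minimum assignment cost: 15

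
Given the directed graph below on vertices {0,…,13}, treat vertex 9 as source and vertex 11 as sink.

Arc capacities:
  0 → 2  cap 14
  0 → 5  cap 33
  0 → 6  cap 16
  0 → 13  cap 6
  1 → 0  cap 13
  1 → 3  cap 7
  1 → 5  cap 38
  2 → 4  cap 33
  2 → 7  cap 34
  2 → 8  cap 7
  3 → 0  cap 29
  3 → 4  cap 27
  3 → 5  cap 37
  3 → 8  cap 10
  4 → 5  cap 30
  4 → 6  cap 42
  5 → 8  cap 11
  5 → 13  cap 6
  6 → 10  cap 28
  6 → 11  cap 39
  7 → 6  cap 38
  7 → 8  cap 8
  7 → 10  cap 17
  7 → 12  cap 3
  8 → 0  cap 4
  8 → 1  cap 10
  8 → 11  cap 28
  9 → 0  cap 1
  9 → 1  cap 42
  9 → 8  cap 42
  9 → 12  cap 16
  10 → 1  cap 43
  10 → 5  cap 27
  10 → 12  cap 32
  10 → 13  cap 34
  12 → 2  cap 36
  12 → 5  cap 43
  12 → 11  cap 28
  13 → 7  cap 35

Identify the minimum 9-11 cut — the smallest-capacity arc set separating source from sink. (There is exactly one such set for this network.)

augment #1: 9→8→11 push 28
augment #2: 9→12→11 push 16
augment #3: 9→0→6→11 push 1
augment #4: 9→1→0→6→11 push 13
augment #5: 9→8→0→6→11 push 2
augment #6: 9→1→3→4→6→11 push 7
augment #7: 9→1→5→13→7→6→11 push 6
augment #8: 9→8→0→2→4→6→11 push 2
max flow = 75; residual-reachable set from 9 gives S-side
cut edges (S→T): {(1,0), (1,3), (5,13), (8,0), (8,11), (9,0), (9,12)} total cap 75

Min-cut arcs: {(1,0), (1,3), (5,13), (8,0), (8,11), (9,0), (9,12)} (total capacity 75)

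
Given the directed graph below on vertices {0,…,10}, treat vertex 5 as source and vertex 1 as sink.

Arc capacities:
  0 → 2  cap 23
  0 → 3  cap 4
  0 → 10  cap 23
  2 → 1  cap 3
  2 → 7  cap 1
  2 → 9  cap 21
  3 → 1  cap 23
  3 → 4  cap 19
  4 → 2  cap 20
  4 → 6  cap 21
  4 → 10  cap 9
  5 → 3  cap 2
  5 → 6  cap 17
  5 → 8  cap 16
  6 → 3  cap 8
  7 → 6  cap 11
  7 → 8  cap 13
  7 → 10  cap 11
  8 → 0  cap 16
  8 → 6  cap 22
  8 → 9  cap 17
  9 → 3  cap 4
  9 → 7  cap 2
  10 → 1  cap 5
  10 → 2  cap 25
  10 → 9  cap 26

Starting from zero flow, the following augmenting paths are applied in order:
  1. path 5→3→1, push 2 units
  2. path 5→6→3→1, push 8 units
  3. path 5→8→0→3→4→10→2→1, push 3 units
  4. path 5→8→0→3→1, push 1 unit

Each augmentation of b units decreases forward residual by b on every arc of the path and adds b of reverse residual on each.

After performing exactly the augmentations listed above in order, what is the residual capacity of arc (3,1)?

Residual capacity of (3,1): 12

after path 1 (5→3→1, push 2): res(3,1)=21
after path 2 (5→6→3→1, push 8): res(3,1)=13
after path 3 (5→8→0→3→4→10→2→1, push 3): res(3,1)=13
after path 4 (5→8→0→3→1, push 1): res(3,1)=12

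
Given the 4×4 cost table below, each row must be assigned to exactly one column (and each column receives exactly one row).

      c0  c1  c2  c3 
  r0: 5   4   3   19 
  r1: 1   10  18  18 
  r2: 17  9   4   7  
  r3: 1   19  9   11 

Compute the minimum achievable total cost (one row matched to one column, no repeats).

optimal assignment: row0→col1 (cost 4), row1→col0 (cost 1), row2→col2 (cost 4), row3→col3 (cost 11)
total = 4 + 1 + 4 + 11 = 20

Minimum assignment cost: 20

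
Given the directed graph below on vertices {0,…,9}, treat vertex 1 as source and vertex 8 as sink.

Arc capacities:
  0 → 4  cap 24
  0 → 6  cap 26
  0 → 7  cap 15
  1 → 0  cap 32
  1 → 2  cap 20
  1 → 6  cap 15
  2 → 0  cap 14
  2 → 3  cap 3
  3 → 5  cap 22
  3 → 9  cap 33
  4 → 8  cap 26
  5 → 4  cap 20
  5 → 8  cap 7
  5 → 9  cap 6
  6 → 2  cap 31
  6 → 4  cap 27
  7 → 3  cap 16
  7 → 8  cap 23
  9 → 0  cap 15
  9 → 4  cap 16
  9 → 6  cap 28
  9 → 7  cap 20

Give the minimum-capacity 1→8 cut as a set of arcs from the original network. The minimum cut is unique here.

Min-cut arcs: {(0,7), (2,3), (4,8)} (total capacity 44)

augment #1: 1→0→4→8 push 24
augment #2: 1→0→7→8 push 8
augment #3: 1→6→4→8 push 2
augment #4: 1→2→0→7→8 push 7
augment #5: 1→2→3→5→8 push 3
max flow = 44; residual-reachable set from 1 gives S-side
cut edges (S→T): {(0,7), (2,3), (4,8)} total cap 44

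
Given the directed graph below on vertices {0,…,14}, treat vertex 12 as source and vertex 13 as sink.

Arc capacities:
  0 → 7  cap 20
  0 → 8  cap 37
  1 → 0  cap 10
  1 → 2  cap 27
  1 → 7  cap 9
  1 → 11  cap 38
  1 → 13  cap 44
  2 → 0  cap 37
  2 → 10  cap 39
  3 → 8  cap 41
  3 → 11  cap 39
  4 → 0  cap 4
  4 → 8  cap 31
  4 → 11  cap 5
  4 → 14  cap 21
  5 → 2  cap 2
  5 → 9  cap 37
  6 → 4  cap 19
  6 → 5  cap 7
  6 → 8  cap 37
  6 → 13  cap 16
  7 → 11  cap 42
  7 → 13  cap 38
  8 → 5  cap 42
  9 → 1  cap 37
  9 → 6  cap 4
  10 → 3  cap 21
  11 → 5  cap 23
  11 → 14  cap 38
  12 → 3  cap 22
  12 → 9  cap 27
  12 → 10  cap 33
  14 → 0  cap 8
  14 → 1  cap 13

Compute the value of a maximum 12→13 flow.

augment #1: 12→9→1→13 bottleneck 27, total now 27
augment #2: 12→3→11→14→1→13 bottleneck 13, total now 40
augment #3: 12→3→8→5→9→1→13 bottleneck 4, total now 44
augment #4: 12→3→8→5→9→6→13 bottleneck 4, total now 48
augment #5: 12→3→11→14→0→7→13 bottleneck 1, total now 49
augment #6: 12→10→3→11→14→0→7→13 bottleneck 7, total now 56
augment #7: 12→10→3→8→5→2→0→7→13 bottleneck 2, total now 58
augment #8: 12→10→3→8→5→9→1→7→13 bottleneck 6, total now 64

Maximum flow value: 64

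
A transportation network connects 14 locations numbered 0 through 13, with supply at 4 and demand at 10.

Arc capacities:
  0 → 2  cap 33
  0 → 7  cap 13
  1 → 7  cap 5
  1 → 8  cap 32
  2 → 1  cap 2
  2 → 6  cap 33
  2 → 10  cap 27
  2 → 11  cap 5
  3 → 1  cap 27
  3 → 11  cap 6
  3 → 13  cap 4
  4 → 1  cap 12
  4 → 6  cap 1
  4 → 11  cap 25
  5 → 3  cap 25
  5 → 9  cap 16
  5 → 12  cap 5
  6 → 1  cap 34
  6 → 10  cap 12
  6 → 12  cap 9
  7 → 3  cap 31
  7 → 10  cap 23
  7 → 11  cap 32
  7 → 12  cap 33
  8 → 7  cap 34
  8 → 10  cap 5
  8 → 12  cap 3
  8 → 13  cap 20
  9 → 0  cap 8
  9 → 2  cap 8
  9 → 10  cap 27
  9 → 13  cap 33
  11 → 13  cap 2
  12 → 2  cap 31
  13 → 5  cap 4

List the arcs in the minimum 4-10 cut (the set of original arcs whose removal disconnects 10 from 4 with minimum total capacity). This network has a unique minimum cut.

augment #1: 4→6→10 push 1
augment #2: 4→1→7→10 push 5
augment #3: 4→1→8→10 push 5
augment #4: 4→1→8→7→10 push 2
augment #5: 4→11→13→5→9→10 push 2
max flow = 15; residual-reachable set from 4 gives S-side
cut edges (S→T): {(4,1), (4,6), (11,13)} total cap 15

Min-cut arcs: {(4,1), (4,6), (11,13)} (total capacity 15)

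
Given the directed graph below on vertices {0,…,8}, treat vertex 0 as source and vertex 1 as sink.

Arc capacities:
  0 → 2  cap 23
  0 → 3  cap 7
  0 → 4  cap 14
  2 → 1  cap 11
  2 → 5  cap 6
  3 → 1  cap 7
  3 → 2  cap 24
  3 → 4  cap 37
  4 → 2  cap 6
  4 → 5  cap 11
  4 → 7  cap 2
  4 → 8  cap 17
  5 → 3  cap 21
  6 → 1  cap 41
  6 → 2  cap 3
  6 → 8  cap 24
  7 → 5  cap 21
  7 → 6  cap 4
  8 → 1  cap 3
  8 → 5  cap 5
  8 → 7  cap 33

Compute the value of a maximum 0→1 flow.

augment #1: 0→2→1 bottleneck 11, total now 11
augment #2: 0→3→1 bottleneck 7, total now 18
augment #3: 0→4→8→1 bottleneck 3, total now 21
augment #4: 0→4→7→6→1 bottleneck 2, total now 23
augment #5: 0→4→8→7→6→1 bottleneck 2, total now 25

Maximum flow value: 25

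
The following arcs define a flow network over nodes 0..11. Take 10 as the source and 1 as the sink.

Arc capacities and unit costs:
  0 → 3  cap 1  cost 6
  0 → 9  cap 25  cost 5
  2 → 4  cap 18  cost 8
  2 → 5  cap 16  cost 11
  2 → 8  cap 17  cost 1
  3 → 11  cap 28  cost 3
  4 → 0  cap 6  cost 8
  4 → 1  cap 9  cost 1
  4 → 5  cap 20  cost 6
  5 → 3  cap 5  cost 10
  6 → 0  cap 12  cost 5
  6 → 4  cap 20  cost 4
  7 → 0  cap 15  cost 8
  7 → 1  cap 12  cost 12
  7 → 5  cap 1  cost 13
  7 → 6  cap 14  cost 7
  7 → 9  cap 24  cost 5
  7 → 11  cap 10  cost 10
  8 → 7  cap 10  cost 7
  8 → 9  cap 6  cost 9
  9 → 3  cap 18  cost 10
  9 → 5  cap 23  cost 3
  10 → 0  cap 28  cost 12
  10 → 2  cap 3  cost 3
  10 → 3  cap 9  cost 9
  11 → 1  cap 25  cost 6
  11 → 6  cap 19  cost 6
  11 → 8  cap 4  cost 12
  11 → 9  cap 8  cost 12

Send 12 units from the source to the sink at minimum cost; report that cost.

Minimum cost for 12 units: 198

shortest-cost path #1: 10→2→4→1 push 3 @ unit cost 12 (adds 36)
shortest-cost path #2: 10→3→11→1 push 9 @ unit cost 18 (adds 162)
total cost = 198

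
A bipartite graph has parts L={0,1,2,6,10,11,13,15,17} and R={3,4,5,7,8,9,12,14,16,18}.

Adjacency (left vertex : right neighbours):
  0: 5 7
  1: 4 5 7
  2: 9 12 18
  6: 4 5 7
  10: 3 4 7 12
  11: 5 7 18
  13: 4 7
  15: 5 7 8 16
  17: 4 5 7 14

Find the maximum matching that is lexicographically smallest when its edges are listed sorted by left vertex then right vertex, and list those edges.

|M| = 8 (so the lex-smallest maximum matching has 8 edges)
process left vertices in ascending order; for each, take the smallest-labelled available neighbour that still permits 8 edges overall, or leave it unmatched if none does
lex-smallest matching: {0-5, 1-4, 2-9, 6-7, 10-3, 11-18, 15-8, 17-14}

Lex-smallest maximum matching: {(0,5), (1,4), (2,9), (6,7), (10,3), (11,18), (15,8), (17,14)}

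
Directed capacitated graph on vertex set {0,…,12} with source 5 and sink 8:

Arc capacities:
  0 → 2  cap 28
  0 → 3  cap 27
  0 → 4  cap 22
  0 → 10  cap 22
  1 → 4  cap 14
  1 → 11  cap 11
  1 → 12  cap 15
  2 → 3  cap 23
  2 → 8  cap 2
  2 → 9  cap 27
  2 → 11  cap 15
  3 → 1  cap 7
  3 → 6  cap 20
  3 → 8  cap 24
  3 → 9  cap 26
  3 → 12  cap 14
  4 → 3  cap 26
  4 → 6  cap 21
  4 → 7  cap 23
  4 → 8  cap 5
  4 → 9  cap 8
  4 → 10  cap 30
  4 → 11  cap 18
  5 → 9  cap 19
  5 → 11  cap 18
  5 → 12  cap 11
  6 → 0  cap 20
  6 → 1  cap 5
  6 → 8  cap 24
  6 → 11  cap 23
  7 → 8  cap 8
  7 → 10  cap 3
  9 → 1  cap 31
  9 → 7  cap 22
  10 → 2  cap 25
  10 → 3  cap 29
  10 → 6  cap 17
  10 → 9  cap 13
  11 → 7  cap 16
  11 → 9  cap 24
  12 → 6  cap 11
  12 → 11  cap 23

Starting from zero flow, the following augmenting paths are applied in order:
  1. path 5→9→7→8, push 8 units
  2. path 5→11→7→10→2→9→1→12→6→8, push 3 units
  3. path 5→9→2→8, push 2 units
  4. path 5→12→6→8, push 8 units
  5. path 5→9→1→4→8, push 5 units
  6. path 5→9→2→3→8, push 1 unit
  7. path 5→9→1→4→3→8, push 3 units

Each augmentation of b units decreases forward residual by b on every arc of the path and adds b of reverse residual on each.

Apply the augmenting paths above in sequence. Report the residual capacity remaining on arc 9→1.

Residual capacity of (9,1): 20

after path 1 (5→9→7→8, push 8): res(9,1)=31
after path 2 (5→11→7→10→2→9→1→12→6→8, push 3): res(9,1)=28
after path 3 (5→9→2→8, push 2): res(9,1)=28
after path 4 (5→12→6→8, push 8): res(9,1)=28
after path 5 (5→9→1→4→8, push 5): res(9,1)=23
after path 6 (5→9→2→3→8, push 1): res(9,1)=23
after path 7 (5→9→1→4→3→8, push 3): res(9,1)=20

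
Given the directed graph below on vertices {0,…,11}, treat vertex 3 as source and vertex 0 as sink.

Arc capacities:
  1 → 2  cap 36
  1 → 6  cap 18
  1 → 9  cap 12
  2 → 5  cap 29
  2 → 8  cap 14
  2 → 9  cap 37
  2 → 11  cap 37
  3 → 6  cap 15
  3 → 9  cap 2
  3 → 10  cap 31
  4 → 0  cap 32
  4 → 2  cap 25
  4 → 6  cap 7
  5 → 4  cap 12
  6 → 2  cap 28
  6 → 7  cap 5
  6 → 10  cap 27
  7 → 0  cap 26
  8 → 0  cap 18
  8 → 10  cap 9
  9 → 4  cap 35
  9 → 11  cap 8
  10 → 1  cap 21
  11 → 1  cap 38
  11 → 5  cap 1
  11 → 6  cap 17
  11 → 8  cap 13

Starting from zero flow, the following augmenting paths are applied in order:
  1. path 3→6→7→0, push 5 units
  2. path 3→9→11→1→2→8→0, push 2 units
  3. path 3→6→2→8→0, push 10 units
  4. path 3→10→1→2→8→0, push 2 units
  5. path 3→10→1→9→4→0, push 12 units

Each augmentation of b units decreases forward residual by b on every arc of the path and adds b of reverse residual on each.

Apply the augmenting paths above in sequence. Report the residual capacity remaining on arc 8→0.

after path 1 (3→6→7→0, push 5): res(8,0)=18
after path 2 (3→9→11→1→2→8→0, push 2): res(8,0)=16
after path 3 (3→6→2→8→0, push 10): res(8,0)=6
after path 4 (3→10→1→2→8→0, push 2): res(8,0)=4
after path 5 (3→10→1→9→4→0, push 12): res(8,0)=4

Residual capacity of (8,0): 4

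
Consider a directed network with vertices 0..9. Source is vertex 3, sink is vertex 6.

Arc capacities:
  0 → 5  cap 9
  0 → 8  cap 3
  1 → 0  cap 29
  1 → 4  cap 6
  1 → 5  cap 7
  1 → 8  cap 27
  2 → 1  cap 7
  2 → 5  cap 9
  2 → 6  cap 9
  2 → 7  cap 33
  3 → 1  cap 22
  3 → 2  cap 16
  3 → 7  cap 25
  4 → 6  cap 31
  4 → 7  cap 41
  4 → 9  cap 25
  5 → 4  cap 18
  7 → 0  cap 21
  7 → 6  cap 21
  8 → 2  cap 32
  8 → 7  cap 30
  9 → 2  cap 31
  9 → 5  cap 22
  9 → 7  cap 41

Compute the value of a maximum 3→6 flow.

augment #1: 3→2→6 bottleneck 9, total now 9
augment #2: 3→7→6 bottleneck 21, total now 30
augment #3: 3→1→4→6 bottleneck 6, total now 36
augment #4: 3→1→5→4→6 bottleneck 7, total now 43
augment #5: 3→2→5→4→6 bottleneck 7, total now 50
augment #6: 3→1→0→5→4→6 bottleneck 4, total now 54

Maximum flow value: 54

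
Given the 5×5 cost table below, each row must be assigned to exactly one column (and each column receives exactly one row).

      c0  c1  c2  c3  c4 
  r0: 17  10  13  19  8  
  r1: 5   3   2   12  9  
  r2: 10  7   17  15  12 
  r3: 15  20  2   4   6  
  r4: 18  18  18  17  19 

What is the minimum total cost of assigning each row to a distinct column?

Minimum assignment cost: 39

one of 2 optimal assignments: row0→col4 (cost 8), row1→col0 (cost 5), row2→col1 (cost 7), row3→col2 (cost 2), row4→col3 (cost 17)
total = 8 + 5 + 7 + 2 + 17 = 39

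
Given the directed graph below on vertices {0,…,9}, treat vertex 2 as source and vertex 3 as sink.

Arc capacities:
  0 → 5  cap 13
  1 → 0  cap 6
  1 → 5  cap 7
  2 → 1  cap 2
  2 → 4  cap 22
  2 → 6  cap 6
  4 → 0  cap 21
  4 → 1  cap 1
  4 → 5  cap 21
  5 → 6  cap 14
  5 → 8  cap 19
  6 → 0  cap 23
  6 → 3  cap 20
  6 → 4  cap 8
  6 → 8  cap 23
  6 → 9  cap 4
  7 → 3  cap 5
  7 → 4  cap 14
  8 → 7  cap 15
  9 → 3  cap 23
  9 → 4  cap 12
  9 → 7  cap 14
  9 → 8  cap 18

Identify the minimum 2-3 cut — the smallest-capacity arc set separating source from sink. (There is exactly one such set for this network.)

Min-cut arcs: {(2,6), (5,6), (7,3)} (total capacity 25)

augment #1: 2→6→3 push 6
augment #2: 2→1→5→6→3 push 2
augment #3: 2→4→5→6→3 push 12
augment #4: 2→4→5→8→7→3 push 5
max flow = 25; residual-reachable set from 2 gives S-side
cut edges (S→T): {(2,6), (5,6), (7,3)} total cap 25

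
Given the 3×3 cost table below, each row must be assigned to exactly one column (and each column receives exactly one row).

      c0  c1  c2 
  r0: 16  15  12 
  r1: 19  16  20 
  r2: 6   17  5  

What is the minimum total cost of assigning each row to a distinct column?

Minimum assignment cost: 34

optimal assignment: row0→col2 (cost 12), row1→col1 (cost 16), row2→col0 (cost 6)
total = 12 + 16 + 6 = 34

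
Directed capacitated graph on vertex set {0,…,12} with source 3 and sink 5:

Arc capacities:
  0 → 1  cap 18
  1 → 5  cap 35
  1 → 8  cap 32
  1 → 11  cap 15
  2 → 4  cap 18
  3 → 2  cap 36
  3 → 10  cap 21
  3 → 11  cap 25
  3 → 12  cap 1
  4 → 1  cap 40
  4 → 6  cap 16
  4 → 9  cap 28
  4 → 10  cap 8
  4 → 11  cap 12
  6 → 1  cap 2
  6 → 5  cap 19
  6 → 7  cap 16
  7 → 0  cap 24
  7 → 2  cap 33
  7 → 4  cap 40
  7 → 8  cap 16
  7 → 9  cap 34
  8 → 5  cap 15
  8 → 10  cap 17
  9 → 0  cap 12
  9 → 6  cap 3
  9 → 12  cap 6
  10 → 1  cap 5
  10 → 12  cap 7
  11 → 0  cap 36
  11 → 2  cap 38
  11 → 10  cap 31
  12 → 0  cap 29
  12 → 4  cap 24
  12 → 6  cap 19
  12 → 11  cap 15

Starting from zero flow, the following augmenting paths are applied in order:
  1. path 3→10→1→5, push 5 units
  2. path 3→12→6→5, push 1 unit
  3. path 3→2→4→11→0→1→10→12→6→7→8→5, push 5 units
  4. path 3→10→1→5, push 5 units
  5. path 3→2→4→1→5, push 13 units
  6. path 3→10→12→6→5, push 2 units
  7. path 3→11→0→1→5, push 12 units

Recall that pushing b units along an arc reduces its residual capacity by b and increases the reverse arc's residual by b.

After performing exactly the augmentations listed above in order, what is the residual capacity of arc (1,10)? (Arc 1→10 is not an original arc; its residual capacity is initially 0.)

Residual capacity of (1,10): 5

after path 1 (3→10→1→5, push 5): res(1,10)=5
after path 2 (3→12→6→5, push 1): res(1,10)=5
after path 3 (3→2→4→11→0→1→10→12→6→7→8→5, push 5): res(1,10)=0
after path 4 (3→10→1→5, push 5): res(1,10)=5
after path 5 (3→2→4→1→5, push 13): res(1,10)=5
after path 6 (3→10→12→6→5, push 2): res(1,10)=5
after path 7 (3→11→0→1→5, push 12): res(1,10)=5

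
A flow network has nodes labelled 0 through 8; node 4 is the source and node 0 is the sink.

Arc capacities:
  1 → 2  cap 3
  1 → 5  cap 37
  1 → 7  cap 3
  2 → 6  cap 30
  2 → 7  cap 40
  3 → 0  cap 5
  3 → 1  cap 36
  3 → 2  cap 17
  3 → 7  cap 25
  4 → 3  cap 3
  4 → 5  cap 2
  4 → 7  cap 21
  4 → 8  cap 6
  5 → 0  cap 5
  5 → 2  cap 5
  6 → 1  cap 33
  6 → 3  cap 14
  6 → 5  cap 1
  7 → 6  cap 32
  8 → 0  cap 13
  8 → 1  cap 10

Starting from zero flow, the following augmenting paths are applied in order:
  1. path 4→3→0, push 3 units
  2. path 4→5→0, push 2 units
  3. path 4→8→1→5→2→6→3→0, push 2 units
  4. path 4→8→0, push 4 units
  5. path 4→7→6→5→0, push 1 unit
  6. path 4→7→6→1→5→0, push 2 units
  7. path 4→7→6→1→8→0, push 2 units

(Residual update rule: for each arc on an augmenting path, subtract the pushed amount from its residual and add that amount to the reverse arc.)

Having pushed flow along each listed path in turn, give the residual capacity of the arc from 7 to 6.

Residual capacity of (7,6): 27

after path 1 (4→3→0, push 3): res(7,6)=32
after path 2 (4→5→0, push 2): res(7,6)=32
after path 3 (4→8→1→5→2→6→3→0, push 2): res(7,6)=32
after path 4 (4→8→0, push 4): res(7,6)=32
after path 5 (4→7→6→5→0, push 1): res(7,6)=31
after path 6 (4→7→6→1→5→0, push 2): res(7,6)=29
after path 7 (4→7→6→1→8→0, push 2): res(7,6)=27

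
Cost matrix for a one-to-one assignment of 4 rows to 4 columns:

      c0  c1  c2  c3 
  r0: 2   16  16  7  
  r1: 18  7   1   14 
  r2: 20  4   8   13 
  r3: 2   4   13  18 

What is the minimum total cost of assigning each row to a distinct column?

optimal assignment: row0→col3 (cost 7), row1→col2 (cost 1), row2→col1 (cost 4), row3→col0 (cost 2)
total = 7 + 1 + 4 + 2 = 14

Minimum assignment cost: 14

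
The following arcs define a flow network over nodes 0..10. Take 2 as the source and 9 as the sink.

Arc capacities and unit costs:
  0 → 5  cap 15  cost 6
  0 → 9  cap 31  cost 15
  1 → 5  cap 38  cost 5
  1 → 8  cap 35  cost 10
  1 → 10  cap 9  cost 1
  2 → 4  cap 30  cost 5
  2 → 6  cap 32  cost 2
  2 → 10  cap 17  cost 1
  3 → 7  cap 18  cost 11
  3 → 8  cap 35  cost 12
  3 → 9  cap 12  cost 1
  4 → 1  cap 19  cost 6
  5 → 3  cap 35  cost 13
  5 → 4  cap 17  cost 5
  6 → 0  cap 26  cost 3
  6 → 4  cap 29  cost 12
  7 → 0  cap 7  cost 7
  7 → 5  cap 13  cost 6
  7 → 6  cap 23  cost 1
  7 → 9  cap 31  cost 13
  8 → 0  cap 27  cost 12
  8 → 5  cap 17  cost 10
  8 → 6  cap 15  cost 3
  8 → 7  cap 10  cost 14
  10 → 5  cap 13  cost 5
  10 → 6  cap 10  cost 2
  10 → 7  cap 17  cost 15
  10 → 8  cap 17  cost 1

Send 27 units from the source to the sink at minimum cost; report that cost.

Minimum cost for 27 units: 540

shortest-cost path #1: 2→6→0→9 push 26 @ unit cost 20 (adds 520)
shortest-cost path #2: 2→10→5→3→9 push 1 @ unit cost 20 (adds 20)
total cost = 540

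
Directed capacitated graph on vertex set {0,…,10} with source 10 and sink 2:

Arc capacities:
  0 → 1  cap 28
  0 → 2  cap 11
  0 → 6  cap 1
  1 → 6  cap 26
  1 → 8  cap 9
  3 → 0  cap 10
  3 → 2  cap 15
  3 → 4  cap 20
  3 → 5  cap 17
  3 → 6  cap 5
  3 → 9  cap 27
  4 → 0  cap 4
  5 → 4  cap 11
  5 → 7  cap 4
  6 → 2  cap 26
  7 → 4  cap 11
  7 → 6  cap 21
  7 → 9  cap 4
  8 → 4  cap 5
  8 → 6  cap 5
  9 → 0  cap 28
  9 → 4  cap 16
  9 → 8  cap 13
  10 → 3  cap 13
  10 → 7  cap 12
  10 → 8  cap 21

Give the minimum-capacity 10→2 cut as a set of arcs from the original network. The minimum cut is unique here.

augment #1: 10→3→2 push 13
augment #2: 10→7→6→2 push 12
augment #3: 10→8→6→2 push 5
augment #4: 10→8→4→0→2 push 4
max flow = 34; residual-reachable set from 10 gives S-side
cut edges (S→T): {(4,0), (8,6), (10,3), (10,7)} total cap 34

Min-cut arcs: {(4,0), (8,6), (10,3), (10,7)} (total capacity 34)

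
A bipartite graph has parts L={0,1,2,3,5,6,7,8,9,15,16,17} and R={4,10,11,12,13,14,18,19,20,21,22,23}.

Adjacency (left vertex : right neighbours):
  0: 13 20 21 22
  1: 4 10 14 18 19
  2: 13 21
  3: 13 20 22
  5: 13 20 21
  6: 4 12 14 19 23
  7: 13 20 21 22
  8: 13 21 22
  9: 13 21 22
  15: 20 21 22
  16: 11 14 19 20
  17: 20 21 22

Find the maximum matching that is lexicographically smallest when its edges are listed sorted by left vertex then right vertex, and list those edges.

|M| = 7 (so the lex-smallest maximum matching has 7 edges)
process left vertices in ascending order; for each, take the smallest-labelled available neighbour that still permits 7 edges overall, or leave it unmatched if none does
lex-smallest matching: {0-13, 1-4, 2-21, 3-20, 6-12, 7-22, 16-11}

Lex-smallest maximum matching: {(0,13), (1,4), (2,21), (3,20), (6,12), (7,22), (16,11)}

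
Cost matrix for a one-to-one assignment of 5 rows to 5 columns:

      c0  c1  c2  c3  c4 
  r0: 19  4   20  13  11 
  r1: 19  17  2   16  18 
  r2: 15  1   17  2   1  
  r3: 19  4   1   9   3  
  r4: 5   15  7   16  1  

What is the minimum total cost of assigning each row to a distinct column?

Minimum assignment cost: 16

optimal assignment: row0→col1 (cost 4), row1→col2 (cost 2), row2→col3 (cost 2), row3→col4 (cost 3), row4→col0 (cost 5)
total = 4 + 2 + 2 + 3 + 5 = 16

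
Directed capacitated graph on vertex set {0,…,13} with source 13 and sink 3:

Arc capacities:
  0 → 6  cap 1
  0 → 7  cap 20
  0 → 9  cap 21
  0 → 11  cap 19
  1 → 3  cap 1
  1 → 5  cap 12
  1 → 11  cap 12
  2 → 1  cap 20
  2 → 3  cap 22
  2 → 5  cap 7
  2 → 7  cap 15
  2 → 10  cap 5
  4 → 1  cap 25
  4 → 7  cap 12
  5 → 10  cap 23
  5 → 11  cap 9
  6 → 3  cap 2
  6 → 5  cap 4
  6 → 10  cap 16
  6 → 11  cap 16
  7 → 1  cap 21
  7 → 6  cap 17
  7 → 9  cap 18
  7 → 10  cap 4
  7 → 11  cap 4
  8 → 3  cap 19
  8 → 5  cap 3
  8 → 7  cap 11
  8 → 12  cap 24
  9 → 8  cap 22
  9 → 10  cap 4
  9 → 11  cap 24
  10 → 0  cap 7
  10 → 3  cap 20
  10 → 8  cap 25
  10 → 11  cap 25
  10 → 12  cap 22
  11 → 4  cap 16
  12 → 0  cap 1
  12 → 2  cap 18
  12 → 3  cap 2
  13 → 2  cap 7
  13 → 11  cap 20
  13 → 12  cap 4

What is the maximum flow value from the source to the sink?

augment #1: 13→2→3 bottleneck 7, total now 7
augment #2: 13→12→3 bottleneck 2, total now 9
augment #3: 13→12→2→3 bottleneck 2, total now 11
augment #4: 13→11→4→1→3 bottleneck 1, total now 12
augment #5: 13→11→4→7→6→3 bottleneck 2, total now 14
augment #6: 13→11→4→7→10→3 bottleneck 4, total now 18
augment #7: 13→11→4→1→5→10→3 bottleneck 9, total now 27

Maximum flow value: 27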